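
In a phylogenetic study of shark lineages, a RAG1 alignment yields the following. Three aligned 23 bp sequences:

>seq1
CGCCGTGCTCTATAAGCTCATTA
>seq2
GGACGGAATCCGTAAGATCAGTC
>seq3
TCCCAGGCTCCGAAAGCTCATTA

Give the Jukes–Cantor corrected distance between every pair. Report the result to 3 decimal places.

seq1–seq2: 10/23 sites differ → p ≈ 0.434783, d = −0.75 ln(1 − 0.579711) = 0.650110 ≈ 0.650.
seq1–seq3: 7/23 sites differ → p ≈ 0.304348, d = −0.75 ln(1 − 0.405797) = 0.390401 ≈ 0.390.
seq2–seq3: 10/23 sites differ → p ≈ 0.434783, d = −0.75 ln(1 − 0.579711) = 0.650110 ≈ 0.650.

d(seq1,seq2) = 0.650, d(seq1,seq3) = 0.390, d(seq2,seq3) = 0.650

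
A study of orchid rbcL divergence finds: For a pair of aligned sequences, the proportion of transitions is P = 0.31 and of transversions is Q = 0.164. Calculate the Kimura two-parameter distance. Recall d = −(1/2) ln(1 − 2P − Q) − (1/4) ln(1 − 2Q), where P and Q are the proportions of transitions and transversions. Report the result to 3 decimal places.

0.866

Under the Kimura two-parameter model, d = −½ ln(1 − 2P − Q) − ¼ ln(1 − 2Q).
1 − 2P − Q = 0.216, giving −½ ln(0.216) = 0.766238.
1 − 2Q = 0.672, giving −¼ ln(0.672) = 0.099374.
d = 0.766238 + 0.099374 = 0.865612.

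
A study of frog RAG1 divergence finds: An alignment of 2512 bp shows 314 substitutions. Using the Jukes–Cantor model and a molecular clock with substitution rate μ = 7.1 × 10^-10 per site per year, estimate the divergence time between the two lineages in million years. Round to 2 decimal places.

96.30

p = 314/2512 = 0.125.
d = −(3/4) ln(1 − 4p/3) = −0.75 ln(1 − 0.166667) = −0.75 ln(0.833333)
  = −0.75 × (-0.182322) = 0.136742 substitutions/site.
Under a molecular clock d = 2μt, so t = d/(2μ) = 0.136742 / (2 × 7.1 × 10^-10) = 96.30 million years.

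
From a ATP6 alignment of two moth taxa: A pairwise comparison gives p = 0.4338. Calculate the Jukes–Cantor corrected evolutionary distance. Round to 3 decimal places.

0.648

d = −(3/4) ln(1 − 4p/3) = −0.75 ln(1 − 0.5784) = −0.75 ln(0.4216)
  = −0.75 × (-0.863698) = 0.647774 substitutions/site.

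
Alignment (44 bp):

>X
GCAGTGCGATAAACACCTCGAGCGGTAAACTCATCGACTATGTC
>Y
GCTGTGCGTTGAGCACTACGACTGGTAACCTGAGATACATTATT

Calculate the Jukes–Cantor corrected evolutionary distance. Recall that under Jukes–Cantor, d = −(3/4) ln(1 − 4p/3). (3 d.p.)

The sequences differ at 17 of 44 sites, so p = 17/44 ≈ 0.386364.
d = −(3/4) ln(1 − 4p/3) = −0.75 ln(1 − 0.515152) = −0.75 ln(0.484848)
  = −0.75 × (-0.723920) = 0.542940 substitutions/site.

0.543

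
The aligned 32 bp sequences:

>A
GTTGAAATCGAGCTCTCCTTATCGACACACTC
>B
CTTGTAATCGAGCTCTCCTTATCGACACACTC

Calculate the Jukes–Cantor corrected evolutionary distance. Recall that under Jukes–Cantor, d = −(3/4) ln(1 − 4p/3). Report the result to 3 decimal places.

0.065

The sequences differ at 2 of 32 sites (1, 5), so p = 2/32 = 0.0625.
d = −(3/4) ln(1 − 4p/3) = −0.75 ln(1 − 0.083333) = −0.75 ln(0.916667)
  = −0.75 × (-0.087011) = 0.065258 substitutions/site.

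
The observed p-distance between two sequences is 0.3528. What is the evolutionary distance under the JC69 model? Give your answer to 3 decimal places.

d = −(3/4) ln(1 − 4p/3) = −0.75 ln(1 − 0.4704) = −0.75 ln(0.5296)
  = −0.75 × (-0.635633) = 0.476725 substitutions/site.

0.477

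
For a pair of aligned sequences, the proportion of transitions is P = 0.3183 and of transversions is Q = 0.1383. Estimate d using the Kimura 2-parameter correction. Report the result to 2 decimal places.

0.83

Under the Kimura two-parameter model, d = −½ ln(1 − 2P − Q) − ¼ ln(1 − 2Q).
1 − 2P − Q = 0.2251, giving −½ ln(0.2251) = 0.745605.
1 − 2Q = 0.7234, giving −¼ ln(0.7234) = 0.080948.
d = 0.745605 + 0.080948 = 0.826553.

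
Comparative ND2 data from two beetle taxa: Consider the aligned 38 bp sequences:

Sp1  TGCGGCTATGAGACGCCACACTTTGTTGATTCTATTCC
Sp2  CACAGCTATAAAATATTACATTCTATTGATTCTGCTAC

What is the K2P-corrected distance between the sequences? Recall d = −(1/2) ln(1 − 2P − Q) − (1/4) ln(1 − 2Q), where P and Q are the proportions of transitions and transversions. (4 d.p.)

0.7337

Of 38 sites, 14 differences are transitions and 1 are transversions, so P = 14/38 ≈ 0.368421 and Q = 1/38 ≈ 0.026316.
Under the Kimura two-parameter model, d = −½ ln(1 − 2P − Q) − ¼ ln(1 − 2Q).
1 − 2P − Q = 0.236842, giving −½ ln(0.236842) = 0.720181.
1 − 2Q = 0.947368, giving −¼ ln(0.947368) = 0.013517.
d = 0.720181 + 0.013517 = 0.733698.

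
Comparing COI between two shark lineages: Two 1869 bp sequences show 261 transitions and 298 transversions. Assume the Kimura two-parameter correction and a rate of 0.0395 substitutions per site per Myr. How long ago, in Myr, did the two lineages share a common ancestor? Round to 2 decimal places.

P = 261/1869 ≈ 0.139647 and Q = 298/1869 ≈ 0.159444.
Under the Kimura two-parameter model, d = −½ ln(1 − 2P − Q) − ¼ ln(1 − 2Q).
1 − 2P − Q = 0.561262, giving −½ ln(0.561262) = 0.288784.
1 − 2Q = 0.681112, giving −¼ ln(0.681112) = 0.096007.
d = 0.288784 + 0.096007 = 0.384791.
Under a molecular clock d = 2μt, so t = d/(2μ) = 0.384791 / (2 × 0.0395) = 4.87 Myr.

4.87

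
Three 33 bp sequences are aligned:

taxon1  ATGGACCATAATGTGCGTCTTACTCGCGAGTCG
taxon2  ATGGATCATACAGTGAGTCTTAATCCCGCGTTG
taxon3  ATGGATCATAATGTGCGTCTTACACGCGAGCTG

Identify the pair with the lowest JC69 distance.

taxon1 and taxon3

taxon1–taxon2: 8/33 differ, p = 0.242, d = 0.293.
taxon1–taxon3: 4/33 differ, p = 0.121, d = 0.132.
taxon2–taxon3: 8/33 differ, p = 0.242, d = 0.293.
The smallest distance is between taxon1 and taxon3.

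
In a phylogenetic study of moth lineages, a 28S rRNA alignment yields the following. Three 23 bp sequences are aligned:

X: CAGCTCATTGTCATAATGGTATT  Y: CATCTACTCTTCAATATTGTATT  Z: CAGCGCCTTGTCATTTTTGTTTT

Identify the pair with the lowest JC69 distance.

X and Z

X–Y: 8/23 differ, p = 0.348, d = 0.467.
X–Z: 6/23 differ, p = 0.261, d = 0.321.
Y–Z: 8/23 differ, p = 0.348, d = 0.467.
The smallest distance is between X and Z.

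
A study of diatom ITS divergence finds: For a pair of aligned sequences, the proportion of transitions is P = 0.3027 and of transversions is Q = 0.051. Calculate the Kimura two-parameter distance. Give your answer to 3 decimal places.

0.561

Under the Kimura two-parameter model, d = −½ ln(1 − 2P − Q) − ¼ ln(1 − 2Q).
1 − 2P − Q = 0.3436, giving −½ ln(0.3436) = 0.534139.
1 − 2Q = 0.898, giving −¼ ln(0.898) = 0.026896.
d = 0.534139 + 0.026896 = 0.561035.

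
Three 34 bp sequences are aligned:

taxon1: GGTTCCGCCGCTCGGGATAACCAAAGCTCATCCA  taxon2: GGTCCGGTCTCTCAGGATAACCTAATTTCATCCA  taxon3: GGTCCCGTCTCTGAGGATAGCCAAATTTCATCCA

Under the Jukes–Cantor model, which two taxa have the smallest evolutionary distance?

taxon1–taxon2: 8/34 differ, p = 0.235, d = 0.282.
taxon1–taxon3: 8/34 differ, p = 0.235, d = 0.282.
taxon2–taxon3: 4/34 differ, p = 0.118, d = 0.128.
The smallest distance is between taxon2 and taxon3.

taxon2 and taxon3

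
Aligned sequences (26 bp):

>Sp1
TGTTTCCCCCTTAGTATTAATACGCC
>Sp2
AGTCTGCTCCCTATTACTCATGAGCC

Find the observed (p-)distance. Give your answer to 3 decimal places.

0.385

The sequences differ at 10 of 26 positions (sites 1, 4, 6, 8, 11, 14, 17, 19, 22, 23).
p = 10/26 = 0.384615… ≈ 0.385 (to 3 d.p.).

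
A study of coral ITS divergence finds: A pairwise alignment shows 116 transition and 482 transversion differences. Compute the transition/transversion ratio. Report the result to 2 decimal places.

0.24

R = 116/482 = 0.240663… ≈ 0.24 (to 2 d.p.).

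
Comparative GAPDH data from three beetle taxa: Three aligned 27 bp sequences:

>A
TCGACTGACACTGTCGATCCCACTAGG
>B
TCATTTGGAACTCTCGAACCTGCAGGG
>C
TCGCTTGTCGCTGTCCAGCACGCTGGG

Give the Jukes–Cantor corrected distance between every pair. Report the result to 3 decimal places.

d(A,B) = 0.588, d(A,C) = 0.441, d(B,C) = 0.588

A–B: 11/27 sites differ → p ≈ 0.407407, d = −0.75 ln(1 − 0.543209) = 0.587647 ≈ 0.588.
A–C: 9/27 sites differ → p ≈ 0.333333, d = −0.75 ln(1 − 0.444444) = 0.440839 ≈ 0.441.
B–C: 11/27 sites differ → p ≈ 0.407407, d = −0.75 ln(1 − 0.543209) = 0.587647 ≈ 0.588.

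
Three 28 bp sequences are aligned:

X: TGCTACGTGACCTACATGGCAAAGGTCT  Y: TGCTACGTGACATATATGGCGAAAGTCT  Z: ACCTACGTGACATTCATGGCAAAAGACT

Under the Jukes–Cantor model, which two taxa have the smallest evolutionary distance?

X–Y: 4/28 differ, p = 0.143, d = 0.158.
X–Z: 6/28 differ, p = 0.214, d = 0.252.
Y–Z: 6/28 differ, p = 0.214, d = 0.252.
The smallest distance is between X and Y.

X and Y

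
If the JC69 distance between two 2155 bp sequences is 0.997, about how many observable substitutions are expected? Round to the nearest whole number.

1189

Invert JC69: p = (3/4)(1 − e^(−4d/3)) = 0.75 × (1 − e^(-1.329333)) = 0.75 × (1 − 0.264654) = 0.551510.
Expected differing sites = pL ≈ 0.551510 × 2155 = 1188.50405 ≈ 1189.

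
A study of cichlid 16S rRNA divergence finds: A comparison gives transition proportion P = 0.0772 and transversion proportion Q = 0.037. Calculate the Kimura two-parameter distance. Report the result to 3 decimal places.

0.125

Under the Kimura two-parameter model, d = −½ ln(1 − 2P − Q) − ¼ ln(1 − 2Q).
1 − 2P − Q = 0.8086, giving −½ ln(0.8086) = 0.106225.
1 − 2Q = 0.926, giving −¼ ln(0.926) = 0.019220.
d = 0.106225 + 0.019220 = 0.125445.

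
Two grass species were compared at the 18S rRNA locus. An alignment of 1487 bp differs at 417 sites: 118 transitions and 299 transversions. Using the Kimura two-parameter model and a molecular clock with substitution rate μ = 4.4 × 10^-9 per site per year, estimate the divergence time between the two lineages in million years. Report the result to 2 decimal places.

P = 118/1487 ≈ 0.079354 and Q = 299/1487 ≈ 0.201076.
Under the Kimura two-parameter model, d = −½ ln(1 − 2P − Q) − ¼ ln(1 − 2Q).
1 − 2P − Q = 0.640216, giving −½ ln(0.640216) = 0.222975.
1 − 2Q = 0.597848, giving −¼ ln(0.597848) = 0.128605.
d = 0.222975 + 0.128605 = 0.351580.
Under a molecular clock d = 2μt, so t = d/(2μ) = 0.351580 / (2 × 4.4 × 10^-9) = 39.95 million years.

39.95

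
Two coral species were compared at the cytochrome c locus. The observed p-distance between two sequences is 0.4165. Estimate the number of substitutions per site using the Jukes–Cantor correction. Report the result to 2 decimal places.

0.61

d = −(3/4) ln(1 − 4p/3) = −0.75 ln(1 − 0.555333) = −0.75 ln(0.444667)
  = −0.75 × (-0.810430) = 0.607823 substitutions/site.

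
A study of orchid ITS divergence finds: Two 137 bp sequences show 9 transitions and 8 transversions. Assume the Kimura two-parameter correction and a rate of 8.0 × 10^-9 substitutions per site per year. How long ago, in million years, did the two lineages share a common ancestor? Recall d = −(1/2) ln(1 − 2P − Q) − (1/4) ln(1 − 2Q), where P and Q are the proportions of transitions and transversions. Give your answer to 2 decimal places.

P = 9/137 ≈ 0.065693 and Q = 8/137 ≈ 0.058394.
Under the Kimura two-parameter model, d = −½ ln(1 − 2P − Q) − ¼ ln(1 − 2Q).
1 − 2P − Q = 0.81022, giving −½ ln(0.81022) = 0.105225.
1 − 2Q = 0.883212, giving −¼ ln(0.883212) = 0.031048.
d = 0.105225 + 0.031048 = 0.136273.
Under a molecular clock d = 2μt, so t = d/(2μ) = 0.136273 / (2 × 8.0 × 10^-9) = 8.52 million years.

8.52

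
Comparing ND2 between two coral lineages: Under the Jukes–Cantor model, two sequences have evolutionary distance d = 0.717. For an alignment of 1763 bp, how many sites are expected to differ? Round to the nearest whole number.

814

Invert JC69: p = (3/4)(1 − e^(−4d/3)) = 0.75 × (1 − e^(-0.956)) = 0.75 × (1 − 0.384428) = 0.461679.
Expected differing sites = pL ≈ 0.461679 × 1763 = 813.940077 ≈ 814.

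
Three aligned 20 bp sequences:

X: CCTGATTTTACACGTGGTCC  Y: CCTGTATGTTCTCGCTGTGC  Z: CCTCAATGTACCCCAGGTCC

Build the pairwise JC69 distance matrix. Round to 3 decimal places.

X–Y: 8/20 sites differ → p = 0.4, d = −0.75 ln(1 − 0.533333) = 0.571605 ≈ 0.572.
X–Z: 6/20 sites differ → p = 0.3, d = −0.75 ln(1 − 0.4) = 0.383119 ≈ 0.383.
Y–Z: 8/20 sites differ → p = 0.4, d = −0.75 ln(1 − 0.533333) = 0.571605 ≈ 0.572.

d(X,Y) = 0.572, d(X,Z) = 0.383, d(Y,Z) = 0.572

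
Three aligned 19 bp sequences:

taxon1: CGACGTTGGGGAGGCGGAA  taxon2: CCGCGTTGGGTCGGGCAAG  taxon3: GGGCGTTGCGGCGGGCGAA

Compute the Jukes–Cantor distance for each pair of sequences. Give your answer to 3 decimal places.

d(taxon1,taxon2) = 0.618, d(taxon1,taxon3) = 0.410, d(taxon2,taxon3) = 0.410

taxon1–taxon2: 8/19 sites differ → p ≈ 0.421053, d = −0.75 ln(1 − 0.561404) = 0.618132 ≈ 0.618.
taxon1–taxon3: 6/19 sites differ → p ≈ 0.315789, d = −0.75 ln(1 − 0.421052) = 0.409907 ≈ 0.410.
taxon2–taxon3: 6/19 sites differ → p ≈ 0.315789, d = −0.75 ln(1 − 0.421052) = 0.409907 ≈ 0.410.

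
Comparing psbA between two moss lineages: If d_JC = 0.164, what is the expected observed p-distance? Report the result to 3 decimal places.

p = (3/4)(1 − e^(−4d/3)) = 0.75 × (1 − e^(-0.218667)) = 0.75 × (1 − 0.803589) = 0.147308.

0.147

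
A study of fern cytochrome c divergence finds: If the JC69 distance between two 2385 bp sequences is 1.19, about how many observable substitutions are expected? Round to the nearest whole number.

Invert JC69: p = (3/4)(1 − e^(−4d/3)) = 0.75 × (1 − e^(-1.586667)) = 0.75 × (1 − 0.204606) = 0.596546.
Expected differing sites = pL ≈ 0.596546 × 2385 = 1422.76221 ≈ 1423.

1423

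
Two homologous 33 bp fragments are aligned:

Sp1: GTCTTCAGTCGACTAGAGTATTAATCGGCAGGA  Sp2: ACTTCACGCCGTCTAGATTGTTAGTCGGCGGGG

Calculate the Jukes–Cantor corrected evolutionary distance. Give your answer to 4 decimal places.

The sequences differ at 13 of 33 sites, so p = 13/33 ≈ 0.393939.
d = −(3/4) ln(1 − 4p/3) = −0.75 ln(1 − 0.525252) = −0.75 ln(0.474748)
  = −0.75 × (-0.744971) = 0.558728 substitutions/site.

0.5587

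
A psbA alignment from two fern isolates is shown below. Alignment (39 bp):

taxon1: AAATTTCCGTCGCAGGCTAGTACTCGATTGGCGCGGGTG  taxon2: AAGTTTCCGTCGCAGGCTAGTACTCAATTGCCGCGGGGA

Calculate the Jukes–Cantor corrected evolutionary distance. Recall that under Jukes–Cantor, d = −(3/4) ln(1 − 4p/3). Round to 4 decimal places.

The sequences differ at 5 of 39 sites (3, 26, 31, 38, 39), so p = 5/39 ≈ 0.128205.
d = −(3/4) ln(1 − 4p/3) = −0.75 ln(1 − 0.17094) = −0.75 ln(0.82906)
  = −0.75 × (-0.187463) = 0.140597 substitutions/site.

0.1406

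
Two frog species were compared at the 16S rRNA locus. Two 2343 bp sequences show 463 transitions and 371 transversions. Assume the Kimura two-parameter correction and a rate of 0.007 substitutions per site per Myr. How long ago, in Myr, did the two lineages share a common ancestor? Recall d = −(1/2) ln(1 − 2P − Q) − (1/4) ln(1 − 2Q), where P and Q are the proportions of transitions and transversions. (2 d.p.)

35.60

P = 463/2343 ≈ 0.19761 and Q = 371/2343 ≈ 0.158344.
Under the Kimura two-parameter model, d = −½ ln(1 − 2P − Q) − ¼ ln(1 − 2Q).
1 − 2P − Q = 0.446436, giving −½ ln(0.446436) = 0.403230.
1 − 2Q = 0.683312, giving −¼ ln(0.683312) = 0.095201.
d = 0.403230 + 0.095201 = 0.498431.
Under a molecular clock d = 2μt, so t = d/(2μ) = 0.498431 / (2 × 0.007) = 35.60 Myr.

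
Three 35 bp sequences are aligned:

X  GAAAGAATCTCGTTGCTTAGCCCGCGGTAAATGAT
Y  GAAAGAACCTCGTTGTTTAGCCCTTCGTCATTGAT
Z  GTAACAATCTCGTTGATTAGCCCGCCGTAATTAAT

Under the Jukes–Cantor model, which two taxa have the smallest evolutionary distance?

X–Y: 7/35 differ, p = 0.200, d = 0.233.
X–Z: 6/35 differ, p = 0.171, d = 0.195.
Y–Z: 8/35 differ, p = 0.229, d = 0.273.
The smallest distance is between X and Z.

X and Z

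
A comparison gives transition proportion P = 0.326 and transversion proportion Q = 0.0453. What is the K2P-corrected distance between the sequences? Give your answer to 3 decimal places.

0.621

Under the Kimura two-parameter model, d = −½ ln(1 − 2P − Q) − ¼ ln(1 − 2Q).
1 − 2P − Q = 0.3027, giving −½ ln(0.3027) = 0.597507.
1 − 2Q = 0.9094, giving −¼ ln(0.9094) = 0.023743.
d = 0.597507 + 0.023743 = 0.621250.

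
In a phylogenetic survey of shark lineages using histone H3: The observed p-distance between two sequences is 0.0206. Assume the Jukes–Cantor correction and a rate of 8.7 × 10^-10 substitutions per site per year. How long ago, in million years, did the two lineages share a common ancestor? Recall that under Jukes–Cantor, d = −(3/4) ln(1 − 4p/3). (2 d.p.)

d = −(3/4) ln(1 − 4p/3) = −0.75 ln(1 − 0.027467) = −0.75 ln(0.972533)
  = −0.75 × (-0.027851) = 0.020888 substitutions/site.
Under a molecular clock d = 2μt, so t = d/(2μ) = 0.020888 / (2 × 8.7 × 10^-10) = 12.00 million years.

12.00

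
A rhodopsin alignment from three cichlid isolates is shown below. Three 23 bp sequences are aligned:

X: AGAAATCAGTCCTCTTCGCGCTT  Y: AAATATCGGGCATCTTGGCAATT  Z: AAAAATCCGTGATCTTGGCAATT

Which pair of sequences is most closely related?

Y and Z

X–Y: 8/23 differ, p = 0.348, d = 0.467.
X–Z: 7/23 differ, p = 0.304, d = 0.390.
Y–Z: 4/23 differ, p = 0.174, d = 0.198.
The smallest distance is between Y and Z.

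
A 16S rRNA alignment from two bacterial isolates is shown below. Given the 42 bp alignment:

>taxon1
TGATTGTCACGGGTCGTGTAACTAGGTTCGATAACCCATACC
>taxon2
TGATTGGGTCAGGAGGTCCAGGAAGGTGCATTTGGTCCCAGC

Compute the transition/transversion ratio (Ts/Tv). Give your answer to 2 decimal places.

Transitions are A↔G and C↔T; transversions are all other mismatches.
Transitions: 7. Transversions: 14.
R = 7/14 = 0.50.

0.50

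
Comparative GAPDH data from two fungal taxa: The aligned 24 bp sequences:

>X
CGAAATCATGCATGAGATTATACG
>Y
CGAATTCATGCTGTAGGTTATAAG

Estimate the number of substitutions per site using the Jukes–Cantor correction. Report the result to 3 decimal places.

The sequences differ at 6 of 24 sites (5, 12, 13, 14, 17, 23), so p = 6/24 = 0.25.
d = −(3/4) ln(1 − 4p/3) = −0.75 ln(1 − 0.333333) = −0.75 ln(0.666667)
  = −0.75 × (-0.405465) = 0.304099 substitutions/site.

0.304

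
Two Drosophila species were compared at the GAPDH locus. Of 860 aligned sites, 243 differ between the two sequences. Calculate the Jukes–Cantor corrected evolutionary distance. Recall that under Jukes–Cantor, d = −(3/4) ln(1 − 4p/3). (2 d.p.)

p = 243/860 ≈ 0.282558.
d = −(3/4) ln(1 − 4p/3) = −0.75 ln(1 − 0.376744) = −0.75 ln(0.623256)
  = −0.75 × (-0.472798) = 0.354599 substitutions/site.

0.35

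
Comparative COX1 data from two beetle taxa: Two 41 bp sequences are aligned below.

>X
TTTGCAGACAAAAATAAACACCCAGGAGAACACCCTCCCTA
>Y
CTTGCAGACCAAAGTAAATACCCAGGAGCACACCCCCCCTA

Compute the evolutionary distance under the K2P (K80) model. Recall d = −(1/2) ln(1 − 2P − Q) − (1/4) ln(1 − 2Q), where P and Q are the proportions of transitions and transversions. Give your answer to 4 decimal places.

Of 41 sites, 4 differences are transitions and 2 are transversions, so P = 4/41 ≈ 0.097561 and Q = 2/41 ≈ 0.04878.
Under the Kimura two-parameter model, d = −½ ln(1 − 2P − Q) − ¼ ln(1 − 2Q).
1 − 2P − Q = 0.756098, giving −½ ln(0.756098) = 0.139792.
1 − 2Q = 0.90244, giving −¼ ln(0.90244) = 0.025663.
d = 0.139792 + 0.025663 = 0.165455.

0.1655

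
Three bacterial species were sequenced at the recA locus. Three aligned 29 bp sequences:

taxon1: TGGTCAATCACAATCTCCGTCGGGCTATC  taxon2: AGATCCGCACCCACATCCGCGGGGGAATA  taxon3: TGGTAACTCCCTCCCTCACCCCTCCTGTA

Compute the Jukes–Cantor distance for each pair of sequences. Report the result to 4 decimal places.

d(taxon1,taxon2) = 0.8776, d(taxon1,taxon3) = 0.7739, d(taxon2,taxon3) = 1.5510

taxon1–taxon2: 15/29 sites differ → p ≈ 0.517241, d = −0.75 ln(1 − 0.689655) = 0.877553 ≈ 0.8776.
taxon1–taxon3: 14/29 sites differ → p ≈ 0.482759, d = −0.75 ln(1 − 0.643679) = 0.773942 ≈ 0.7739.
taxon2–taxon3: 19/29 sites differ → p ≈ 0.655172, d = −0.75 ln(1 − 0.873563) = 1.551008 ≈ 1.5510.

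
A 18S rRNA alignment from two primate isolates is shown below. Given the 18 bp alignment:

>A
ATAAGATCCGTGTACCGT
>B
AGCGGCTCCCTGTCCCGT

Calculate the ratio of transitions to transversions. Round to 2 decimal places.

Transitions are A↔G and C↔T; transversions are all other mismatches.
Transitions: 1. Transversions: 5.
R = 1/5 = 0.20.

0.20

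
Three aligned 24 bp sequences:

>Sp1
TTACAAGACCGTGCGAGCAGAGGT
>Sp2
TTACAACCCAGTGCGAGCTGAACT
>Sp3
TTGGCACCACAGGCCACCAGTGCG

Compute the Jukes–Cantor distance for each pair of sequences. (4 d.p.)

d(Sp1,Sp2) = 0.3041, d(Sp1,Sp3) = 0.9607, d(Sp2,Sp3) = 0.9607

Sp1–Sp2: 6/24 sites differ → p = 0.25, d = −0.75 ln(1 − 0.333333) = 0.304098 ≈ 0.3041.
Sp1–Sp3: 13/24 sites differ → p ≈ 0.541667, d = −0.75 ln(1 − 0.722223) = 0.960702 ≈ 0.9607.
Sp2–Sp3: 13/24 sites differ → p ≈ 0.541667, d = −0.75 ln(1 − 0.722223) = 0.960702 ≈ 0.9607.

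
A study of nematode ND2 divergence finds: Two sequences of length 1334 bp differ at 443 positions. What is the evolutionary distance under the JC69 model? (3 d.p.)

0.439

p = 443/1334 ≈ 0.332084.
d = −(3/4) ln(1 − 4p/3) = −0.75 ln(1 − 0.442779) = −0.75 ln(0.557221)
  = −0.75 × (-0.584793) = 0.438595 substitutions/site.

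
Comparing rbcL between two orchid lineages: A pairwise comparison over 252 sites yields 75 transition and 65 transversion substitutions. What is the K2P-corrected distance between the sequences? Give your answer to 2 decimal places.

P = 75/252 ≈ 0.297619 and Q = 65/252 ≈ 0.257937.
Under the Kimura two-parameter model, d = −½ ln(1 − 2P − Q) − ¼ ln(1 − 2Q).
1 − 2P − Q = 0.146825, giving −½ ln(0.146825) = 0.959257.
1 − 2Q = 0.484126, giving −¼ ln(0.484126) = 0.181353.
d = 0.959257 + 0.181353 = 1.140610.

1.14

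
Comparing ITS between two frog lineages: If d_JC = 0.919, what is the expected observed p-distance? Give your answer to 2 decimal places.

p = (3/4)(1 − e^(−4d/3)) = 0.75 × (1 − e^(-1.225333)) = 0.75 × (1 − 0.293660) = 0.529755.

0.53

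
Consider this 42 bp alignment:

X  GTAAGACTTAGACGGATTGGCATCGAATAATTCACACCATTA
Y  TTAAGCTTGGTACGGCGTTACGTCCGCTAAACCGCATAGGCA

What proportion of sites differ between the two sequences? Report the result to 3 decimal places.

0.524

The sequences differ at 22 of 42 positions.
p = 22/42 = 0.523809… ≈ 0.524 (to 3 d.p.).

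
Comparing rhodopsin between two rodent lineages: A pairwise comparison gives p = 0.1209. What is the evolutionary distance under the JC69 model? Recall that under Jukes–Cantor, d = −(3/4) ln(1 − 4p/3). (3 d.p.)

0.132

d = −(3/4) ln(1 − 4p/3) = −0.75 ln(1 − 0.1612) = −0.75 ln(0.8388)
  = −0.75 × (-0.175783) = 0.131837 substitutions/site.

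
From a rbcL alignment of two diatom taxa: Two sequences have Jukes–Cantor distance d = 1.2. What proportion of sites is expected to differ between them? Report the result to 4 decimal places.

0.5986

p = (3/4)(1 − e^(−4d/3)) = 0.75 × (1 − e^(-1.6)) = 0.75 × (1 − 0.201897) = 0.598577.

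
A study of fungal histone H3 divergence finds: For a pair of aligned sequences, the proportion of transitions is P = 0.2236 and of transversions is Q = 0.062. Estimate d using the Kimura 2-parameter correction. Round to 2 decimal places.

0.39

Under the Kimura two-parameter model, d = −½ ln(1 − 2P − Q) − ¼ ln(1 − 2Q).
1 − 2P − Q = 0.4908, giving −½ ln(0.4908) = 0.355859.
1 − 2Q = 0.876, giving −¼ ln(0.876) = 0.033097.
d = 0.355859 + 0.033097 = 0.388956.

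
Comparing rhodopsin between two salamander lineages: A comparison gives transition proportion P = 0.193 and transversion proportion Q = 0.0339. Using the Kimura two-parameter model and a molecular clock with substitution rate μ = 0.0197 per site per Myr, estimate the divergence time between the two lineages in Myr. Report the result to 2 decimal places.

7.36

Under the Kimura two-parameter model, d = −½ ln(1 − 2P − Q) − ¼ ln(1 − 2Q).
1 − 2P − Q = 0.5801, giving −½ ln(0.5801) = 0.272277.
1 − 2Q = 0.9322, giving −¼ ln(0.9322) = 0.017552.
d = 0.272277 + 0.017552 = 0.289829.
Under a molecular clock d = 2μt, so t = d/(2μ) = 0.289829 / (2 × 0.0197) = 7.36 Myr.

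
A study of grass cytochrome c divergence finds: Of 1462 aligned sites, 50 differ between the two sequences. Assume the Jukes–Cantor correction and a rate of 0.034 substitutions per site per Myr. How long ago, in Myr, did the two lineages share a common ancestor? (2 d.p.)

0.51

p = 50/1462 ≈ 0.0342.
d = −(3/4) ln(1 − 4p/3) = −0.75 ln(1 − 0.0456) = −0.75 ln(0.9544)
  = −0.75 × (-0.046672) = 0.035004 substitutions/site.
Under a molecular clock d = 2μt, so t = d/(2μ) = 0.035004 / (2 × 0.034) = 0.51 Myr.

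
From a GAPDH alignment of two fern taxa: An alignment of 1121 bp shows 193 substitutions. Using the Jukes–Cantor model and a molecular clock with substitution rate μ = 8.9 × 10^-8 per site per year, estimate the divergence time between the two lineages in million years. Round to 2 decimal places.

1.10

p = 193/1121 ≈ 0.172168.
d = −(3/4) ln(1 − 4p/3) = −0.75 ln(1 − 0.229557) = −0.75 ln(0.770443)
  = −0.75 × (-0.260790) = 0.195593 substitutions/site.
Under a molecular clock d = 2μt, so t = d/(2μ) = 0.195593 / (2 × 8.9 × 10^-8) = 1.10 million years.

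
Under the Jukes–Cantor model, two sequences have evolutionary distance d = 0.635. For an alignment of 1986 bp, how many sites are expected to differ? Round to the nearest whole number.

Invert JC69: p = (3/4)(1 − e^(−4d/3)) = 0.75 × (1 − e^(-0.846667)) = 0.75 × (1 − 0.428842) = 0.428369.
Expected differing sites = pL ≈ 0.428369 × 1986 = 850.740834 ≈ 851.

851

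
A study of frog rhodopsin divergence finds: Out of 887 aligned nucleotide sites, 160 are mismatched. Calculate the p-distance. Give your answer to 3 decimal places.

p = 160/887 = 0.180383… ≈ 0.180 (to 3 d.p.).

0.180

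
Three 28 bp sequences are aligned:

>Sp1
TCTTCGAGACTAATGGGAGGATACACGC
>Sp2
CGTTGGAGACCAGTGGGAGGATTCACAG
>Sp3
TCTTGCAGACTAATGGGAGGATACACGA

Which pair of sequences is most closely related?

Sp1 and Sp3

Sp1–Sp2: 8/28 differ, p = 0.286, d = 0.360.
Sp1–Sp3: 3/28 differ, p = 0.107, d = 0.116.
Sp2–Sp3: 8/28 differ, p = 0.286, d = 0.360.
The smallest distance is between Sp1 and Sp3.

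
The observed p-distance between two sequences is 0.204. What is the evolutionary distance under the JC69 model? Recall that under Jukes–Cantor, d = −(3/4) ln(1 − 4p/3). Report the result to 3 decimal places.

d = −(3/4) ln(1 − 4p/3) = −0.75 ln(1 − 0.272) = −0.75 ln(0.728)
  = −0.75 × (-0.317454) = 0.238091 substitutions/site.

0.238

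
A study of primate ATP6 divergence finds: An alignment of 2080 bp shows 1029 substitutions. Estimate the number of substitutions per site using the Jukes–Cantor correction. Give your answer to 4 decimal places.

0.8083

p = 1029/2080 ≈ 0.494712.
d = −(3/4) ln(1 − 4p/3) = −0.75 ln(1 − 0.659616) = −0.75 ln(0.340384)
  = −0.75 × (-1.077681) = 0.808261 substitutions/site.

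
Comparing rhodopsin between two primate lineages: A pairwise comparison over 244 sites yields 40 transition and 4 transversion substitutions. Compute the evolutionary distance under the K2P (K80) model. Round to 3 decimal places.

0.219

P = 40/244 ≈ 0.163934 and Q = 4/244 ≈ 0.016393.
Under the Kimura two-parameter model, d = −½ ln(1 − 2P − Q) − ¼ ln(1 − 2Q).
1 − 2P − Q = 0.655739, giving −½ ln(0.655739) = 0.210996.
1 − 2Q = 0.967214, giving −¼ ln(0.967214) = 0.008334.
d = 0.210996 + 0.008334 = 0.219330.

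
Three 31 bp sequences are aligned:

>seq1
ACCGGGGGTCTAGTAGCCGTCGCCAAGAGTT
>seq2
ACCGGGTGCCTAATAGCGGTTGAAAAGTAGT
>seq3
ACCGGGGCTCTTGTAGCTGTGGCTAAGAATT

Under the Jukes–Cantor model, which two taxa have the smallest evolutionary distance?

seq1–seq2: 10/31 differ, p = 0.323, d = 0.422.
seq1–seq3: 6/31 differ, p = 0.194, d = 0.224.
seq2–seq3: 11/31 differ, p = 0.355, d = 0.481.
The smallest distance is between seq1 and seq3.

seq1 and seq3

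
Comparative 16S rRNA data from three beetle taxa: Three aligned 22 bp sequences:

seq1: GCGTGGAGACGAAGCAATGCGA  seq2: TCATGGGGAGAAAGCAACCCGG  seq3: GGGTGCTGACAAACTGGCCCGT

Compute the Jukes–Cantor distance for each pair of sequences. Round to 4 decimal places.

d(seq1,seq2) = 0.4975, d(seq1,seq3) = 0.8240, d(seq2,seq3) = 0.8240

seq1–seq2: 8/22 sites differ → p ≈ 0.363636, d = −0.75 ln(1 − 0.484848) = 0.497470 ≈ 0.4975.
seq1–seq3: 11/22 sites differ → p = 0.5, d = −0.75 ln(1 − 0.666667) = 0.823960 ≈ 0.8240.
seq2–seq3: 11/22 sites differ → p = 0.5, d = −0.75 ln(1 − 0.666667) = 0.823960 ≈ 0.8240.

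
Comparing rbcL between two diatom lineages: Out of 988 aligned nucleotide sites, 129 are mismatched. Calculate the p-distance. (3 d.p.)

0.131

p = 129/988 = 0.130566… ≈ 0.131 (to 3 d.p.).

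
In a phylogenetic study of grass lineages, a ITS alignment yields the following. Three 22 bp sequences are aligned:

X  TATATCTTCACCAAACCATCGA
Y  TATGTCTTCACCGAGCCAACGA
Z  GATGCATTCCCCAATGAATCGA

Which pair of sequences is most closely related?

X–Y: 4/22 differ, p = 0.182, d = 0.208.
X–Z: 8/22 differ, p = 0.364, d = 0.497.
Y–Z: 9/22 differ, p = 0.409, d = 0.591.
The smallest distance is between X and Y.

X and Y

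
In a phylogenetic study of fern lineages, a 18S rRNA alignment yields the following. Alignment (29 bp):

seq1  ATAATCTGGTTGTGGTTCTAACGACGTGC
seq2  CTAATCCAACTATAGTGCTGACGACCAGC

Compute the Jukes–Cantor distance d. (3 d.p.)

0.529

The sequences differ at 11 of 29 sites, so p = 11/29 ≈ 0.37931.
d = −(3/4) ln(1 − 4p/3) = −0.75 ln(1 − 0.505747) = −0.75 ln(0.494253)
  = −0.75 × (-0.704708) = 0.528531 substitutions/site.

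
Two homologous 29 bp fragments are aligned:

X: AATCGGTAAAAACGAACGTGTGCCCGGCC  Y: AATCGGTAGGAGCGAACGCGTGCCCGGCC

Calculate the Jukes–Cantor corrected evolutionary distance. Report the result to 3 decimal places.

The sequences differ at 4 of 29 sites (9, 10, 12, 19), so p = 4/29 ≈ 0.137931.
d = −(3/4) ln(1 − 4p/3) = −0.75 ln(1 − 0.183908) = −0.75 ln(0.816092)
  = −0.75 × (-0.203228) = 0.152421 substitutions/site.

0.152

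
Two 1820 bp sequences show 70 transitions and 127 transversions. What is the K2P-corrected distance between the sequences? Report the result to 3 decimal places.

0.117

P = 70/1820 ≈ 0.038462 and Q = 127/1820 ≈ 0.06978.
Under the Kimura two-parameter model, d = −½ ln(1 − 2P − Q) − ¼ ln(1 − 2Q).
1 − 2P − Q = 0.853296, giving −½ ln(0.853296) = 0.079324.
1 − 2Q = 0.86044, giving −¼ ln(0.86044) = 0.037578.
d = 0.079324 + 0.037578 = 0.116902.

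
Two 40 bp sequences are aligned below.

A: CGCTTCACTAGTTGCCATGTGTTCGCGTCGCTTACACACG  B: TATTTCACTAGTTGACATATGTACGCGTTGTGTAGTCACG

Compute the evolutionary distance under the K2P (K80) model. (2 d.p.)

0.35

Of 40 sites, 6 differences are transitions and 5 are transversions, so P = 6/40 = 0.15 and Q = 5/40 = 0.125.
Under the Kimura two-parameter model, d = −½ ln(1 − 2P − Q) − ¼ ln(1 − 2Q).
1 − 2P − Q = 0.575, giving −½ ln(0.575) = 0.276693.
1 − 2Q = 0.75, giving −¼ ln(0.75) = 0.071921.
d = 0.276693 + 0.071921 = 0.348614.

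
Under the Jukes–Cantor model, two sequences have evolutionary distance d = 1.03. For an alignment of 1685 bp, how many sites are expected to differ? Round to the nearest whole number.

944

Invert JC69: p = (3/4)(1 − e^(−4d/3)) = 0.75 × (1 − e^(-1.373333)) = 0.75 × (1 − 0.253261) = 0.560054.
Expected differing sites = pL ≈ 0.560054 × 1685 = 943.69099 ≈ 944.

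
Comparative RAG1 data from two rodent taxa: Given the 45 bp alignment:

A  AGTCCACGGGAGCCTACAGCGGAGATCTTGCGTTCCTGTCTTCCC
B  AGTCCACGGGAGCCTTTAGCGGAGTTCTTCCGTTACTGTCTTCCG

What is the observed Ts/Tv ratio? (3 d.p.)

Transitions are A↔G and C↔T; transversions are all other mismatches.
Transitions: 1. Transversions: 5.
R = 1/5 = 0.200.

0.200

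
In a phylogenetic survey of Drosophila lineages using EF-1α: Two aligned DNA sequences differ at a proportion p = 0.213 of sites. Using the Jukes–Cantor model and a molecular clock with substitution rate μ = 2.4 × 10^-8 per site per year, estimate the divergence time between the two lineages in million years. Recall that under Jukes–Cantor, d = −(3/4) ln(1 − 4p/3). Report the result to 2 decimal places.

d = −(3/4) ln(1 − 4p/3) = −0.75 ln(1 − 0.284) = −0.75 ln(0.716)
  = −0.75 × (-0.334075) = 0.250556 substitutions/site.
Under a molecular clock d = 2μt, so t = d/(2μ) = 0.250556 / (2 × 2.4 × 10^-8) = 5.22 million years.

5.22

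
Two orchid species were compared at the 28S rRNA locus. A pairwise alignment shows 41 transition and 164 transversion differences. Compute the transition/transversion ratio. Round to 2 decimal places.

R = 41/164 = 0.25.

0.25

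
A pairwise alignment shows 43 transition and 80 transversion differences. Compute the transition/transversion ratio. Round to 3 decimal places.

R = 43/80 = 0.5375 ≈ 0.538 (to 3 d.p.).

0.538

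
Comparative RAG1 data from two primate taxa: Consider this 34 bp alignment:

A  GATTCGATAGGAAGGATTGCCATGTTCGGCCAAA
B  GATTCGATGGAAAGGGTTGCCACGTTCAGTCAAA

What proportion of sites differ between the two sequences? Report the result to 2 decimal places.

0.18

The sequences differ at 6 of 34 positions (sites 9, 11, 16, 23, 28, 30).
p = 6/34 = 0.176470… ≈ 0.18 (to 2 d.p.).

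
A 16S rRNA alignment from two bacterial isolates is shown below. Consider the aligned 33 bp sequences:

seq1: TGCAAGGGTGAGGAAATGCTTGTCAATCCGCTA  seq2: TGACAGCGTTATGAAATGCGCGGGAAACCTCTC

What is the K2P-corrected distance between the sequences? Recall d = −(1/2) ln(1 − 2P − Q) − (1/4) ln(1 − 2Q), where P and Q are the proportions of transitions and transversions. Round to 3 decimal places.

Of 33 sites, 1 differences are transitions and 11 are transversions, so P = 1/33 ≈ 0.030303 and Q = 11/33 ≈ 0.333333.
Under the Kimura two-parameter model, d = −½ ln(1 − 2P − Q) − ¼ ln(1 − 2Q).
1 − 2P − Q = 0.606061, giving −½ ln(0.606061) = 0.250387.
1 − 2Q = 0.333334, giving −¼ ln(0.333334) = 0.274653.
d = 0.250387 + 0.274653 = 0.525040.

0.525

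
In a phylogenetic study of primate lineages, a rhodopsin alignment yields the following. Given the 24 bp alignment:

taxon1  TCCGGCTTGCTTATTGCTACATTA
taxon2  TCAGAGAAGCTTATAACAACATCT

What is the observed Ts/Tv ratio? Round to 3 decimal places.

Transitions are A↔G and C↔T; transversions are all other mismatches.
Transitions: 3. Transversions: 7.
R = 3/7 = 0.428571… ≈ 0.429 (to 3 d.p.).

0.429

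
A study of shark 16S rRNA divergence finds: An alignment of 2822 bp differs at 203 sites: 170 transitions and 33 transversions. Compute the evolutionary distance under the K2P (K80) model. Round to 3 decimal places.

P = 170/2822 ≈ 0.060241 and Q = 33/2822 ≈ 0.011694.
Under the Kimura two-parameter model, d = −½ ln(1 − 2P − Q) − ¼ ln(1 − 2Q).
1 − 2P − Q = 0.867824, giving −½ ln(0.867824) = 0.070883.
1 − 2Q = 0.976612, giving −¼ ln(0.976612) = 0.005916.
d = 0.070883 + 0.005916 = 0.076799.

0.077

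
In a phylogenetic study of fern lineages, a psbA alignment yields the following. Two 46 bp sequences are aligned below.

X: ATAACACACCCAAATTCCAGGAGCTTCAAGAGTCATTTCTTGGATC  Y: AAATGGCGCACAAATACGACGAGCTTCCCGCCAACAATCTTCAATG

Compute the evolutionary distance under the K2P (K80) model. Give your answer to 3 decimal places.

0.750

Of 46 sites, 3 differences are transitions and 18 are transversions, so P = 3/46 ≈ 0.065217 and Q = 18/46 ≈ 0.391304.
Under the Kimura two-parameter model, d = −½ ln(1 − 2P − Q) − ¼ ln(1 − 2Q).
1 − 2P − Q = 0.478262, giving −½ ln(0.478262) = 0.368798.
1 − 2Q = 0.217392, giving −¼ ln(0.217392) = 0.381513.
d = 0.368798 + 0.381513 = 0.750311.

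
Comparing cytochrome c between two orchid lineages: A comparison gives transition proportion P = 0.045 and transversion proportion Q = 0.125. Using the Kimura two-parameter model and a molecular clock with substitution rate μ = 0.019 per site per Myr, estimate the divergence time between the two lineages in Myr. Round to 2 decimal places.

Under the Kimura two-parameter model, d = −½ ln(1 − 2P − Q) − ¼ ln(1 − 2Q).
1 − 2P − Q = 0.785, giving −½ ln(0.785) = 0.121036.
1 − 2Q = 0.75, giving −¼ ln(0.75) = 0.071921.
d = 0.121036 + 0.071921 = 0.192957.
Under a molecular clock d = 2μt, so t = d/(2μ) = 0.192957 / (2 × 0.019) = 5.08 Myr.

5.08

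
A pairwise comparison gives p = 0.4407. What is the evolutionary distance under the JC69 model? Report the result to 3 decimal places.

0.664

d = −(3/4) ln(1 − 4p/3) = −0.75 ln(1 − 0.5876) = −0.75 ln(0.4124)
  = −0.75 × (-0.885762) = 0.664322 substitutions/site.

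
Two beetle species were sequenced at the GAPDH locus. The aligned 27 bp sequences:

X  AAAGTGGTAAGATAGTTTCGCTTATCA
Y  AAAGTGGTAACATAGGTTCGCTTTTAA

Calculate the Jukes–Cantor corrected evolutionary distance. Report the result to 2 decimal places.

The sequences differ at 4 of 27 sites (11, 16, 24, 26), so p = 4/27 ≈ 0.148148.
d = −(3/4) ln(1 − 4p/3) = −0.75 ln(1 − 0.197531) = −0.75 ln(0.802469)
  = −0.75 × (-0.220062) = 0.165047 substitutions/site.

0.17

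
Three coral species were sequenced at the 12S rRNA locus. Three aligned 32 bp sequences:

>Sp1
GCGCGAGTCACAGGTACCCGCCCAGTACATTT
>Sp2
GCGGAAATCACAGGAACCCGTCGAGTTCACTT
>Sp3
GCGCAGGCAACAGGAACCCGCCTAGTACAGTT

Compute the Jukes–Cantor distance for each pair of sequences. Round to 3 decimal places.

Sp1–Sp2: 8/32 sites differ → p = 0.25, d = −0.75 ln(1 − 0.333333) = 0.304098 ≈ 0.304.
Sp1–Sp3: 7/32 sites differ → p = 0.21875, d = −0.75 ln(1 − 0.291667) = 0.258631 ≈ 0.259.
Sp2–Sp3: 9/32 sites differ → p = 0.28125, d = −0.75 ln(1 − 0.375) = 0.352503 ≈ 0.353.

d(Sp1,Sp2) = 0.304, d(Sp1,Sp3) = 0.259, d(Sp2,Sp3) = 0.353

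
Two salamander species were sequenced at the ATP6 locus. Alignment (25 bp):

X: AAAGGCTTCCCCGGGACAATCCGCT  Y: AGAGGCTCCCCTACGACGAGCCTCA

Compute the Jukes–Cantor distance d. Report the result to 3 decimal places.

The sequences differ at 9 of 25 sites (2, 8, 12, 13, 14, 18, 20, 23, 25), so p = 9/25 = 0.36.
d = −(3/4) ln(1 − 4p/3) = −0.75 ln(1 − 0.48) = −0.75 ln(0.52)
  = −0.75 × (-0.653926) = 0.490445 substitutions/site.

0.490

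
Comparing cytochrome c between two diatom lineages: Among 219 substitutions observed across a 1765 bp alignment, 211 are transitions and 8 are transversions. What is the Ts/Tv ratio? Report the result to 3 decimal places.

R = 211/8 = 26.375.

26.375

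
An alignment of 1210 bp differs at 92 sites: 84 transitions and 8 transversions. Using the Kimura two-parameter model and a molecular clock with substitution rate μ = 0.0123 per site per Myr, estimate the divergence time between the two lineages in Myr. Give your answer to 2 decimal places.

P = 84/1210 ≈ 0.069421 and Q = 8/1210 ≈ 0.006612.
Under the Kimura two-parameter model, d = −½ ln(1 − 2P − Q) − ¼ ln(1 − 2Q).
1 − 2P − Q = 0.854546, giving −½ ln(0.854546) = 0.078592.
1 − 2Q = 0.986776, giving −¼ ln(0.986776) = 0.003328.
d = 0.078592 + 0.003328 = 0.081920.
Under a molecular clock d = 2μt, so t = d/(2μ) = 0.081920 / (2 × 0.0123) = 3.33 Myr.

3.33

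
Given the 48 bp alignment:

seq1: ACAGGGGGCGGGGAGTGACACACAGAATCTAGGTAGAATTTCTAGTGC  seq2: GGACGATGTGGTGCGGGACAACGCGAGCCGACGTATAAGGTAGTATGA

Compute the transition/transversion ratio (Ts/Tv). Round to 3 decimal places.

0.316

Transitions are A↔G and C↔T; transversions are all other mismatches.
Transitions: 6. Transversions: 19.
R = 6/19 = 0.315789… ≈ 0.316 (to 3 d.p.).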